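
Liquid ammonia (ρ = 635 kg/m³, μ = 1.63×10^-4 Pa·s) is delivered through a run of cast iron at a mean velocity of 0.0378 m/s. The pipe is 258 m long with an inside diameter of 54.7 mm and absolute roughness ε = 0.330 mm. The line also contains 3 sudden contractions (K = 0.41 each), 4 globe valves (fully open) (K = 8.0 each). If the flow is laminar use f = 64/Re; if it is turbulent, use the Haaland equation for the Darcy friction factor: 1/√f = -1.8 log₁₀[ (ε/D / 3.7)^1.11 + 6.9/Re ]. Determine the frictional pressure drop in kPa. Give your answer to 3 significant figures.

Reynolds number Re = ρVD/μ = 635 · 0.0378 · 0.0547 / 0.000163 = 8055.
Re > 4000 → turbulent. Relative roughness ε/D = 0.00033/0.0547 = 0.00603. Haaland: 1/√f = -1.8 log₁₀[(0.00603/3.7)^1.11 + 6.9/8055] = -1.8 log₁₀[0.000805 + 0.000857] = 5.003, so f = 0.03995.
Total minor-loss coefficient ΣK = 3·0.41 + 4·8 = 33.2.
ΔP = [f·L/D + ΣK]·(ρV²/2) = [0.03995·258/0.0547 + 33.2]·(635·0.0378²/2) = [188.4 + 33.2]·0.4537 = 100.6 Pa.
ΔP = 100.6 Pa = 0.101 kPa.

ΔP ≈ 0.101 kPa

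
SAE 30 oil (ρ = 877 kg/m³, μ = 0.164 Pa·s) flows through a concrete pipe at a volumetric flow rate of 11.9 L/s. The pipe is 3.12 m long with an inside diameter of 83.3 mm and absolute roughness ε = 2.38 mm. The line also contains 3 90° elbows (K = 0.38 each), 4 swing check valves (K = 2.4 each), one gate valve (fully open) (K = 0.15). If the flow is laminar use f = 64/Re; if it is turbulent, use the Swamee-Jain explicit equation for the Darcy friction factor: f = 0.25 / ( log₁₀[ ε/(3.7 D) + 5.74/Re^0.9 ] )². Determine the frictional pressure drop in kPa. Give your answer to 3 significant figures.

ΔP ≈ 27.9 kPa

Q = 11.9 L/s = 11.9/1000 = 0.0119 m³/s.
Cross-sectional area A = πD²/4 = π(0.0833)²/4 = 0.00545 m²; mean velocity V = Q/A = 0.0119/0.00545 = 2.184 m/s.
Reynolds number Re = ρVD/μ = 877 · 2.184 · 0.0833 / 0.164 = 972.7.
Re < 2300 → laminar flow, so f = 64/Re = 64/972.7 = 0.0658 (the turbulent correlation is not needed).
Total minor-loss coefficient ΣK = 3·0.38 + 4·2.4 + 1·0.15 = 10.9.
ΔP = [f·L/D + ΣK]·(ρV²/2) = [0.0658·3.12/0.0833 + 10.9]·(877·2.184²/2) = [2.464 + 10.9]·2091 = 2.792e+04 Pa.
ΔP = 2.792e+04 Pa = 27.9 kPa.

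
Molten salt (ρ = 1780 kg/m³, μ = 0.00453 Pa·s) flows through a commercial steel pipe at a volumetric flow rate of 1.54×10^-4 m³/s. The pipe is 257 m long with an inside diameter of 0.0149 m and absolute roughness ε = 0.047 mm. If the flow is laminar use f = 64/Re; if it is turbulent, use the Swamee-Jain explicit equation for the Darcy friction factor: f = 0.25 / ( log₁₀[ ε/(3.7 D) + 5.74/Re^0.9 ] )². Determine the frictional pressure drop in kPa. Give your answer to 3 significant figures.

Cross-sectional area A = πD²/4 = π(0.0149)²/4 = 0.0001744 m²; mean velocity V = Q/A = 0.000154/0.0001744 = 0.8832 m/s.
Reynolds number Re = ρVD/μ = 1780 · 0.8832 · 0.0149 / 0.00453 = 5171.
Re > 4000 → turbulent. Relative roughness ε/D = 4.7e-05/0.0149 = 0.00315. Swamee-Jain: f = 0.25/(log₁₀[0.00315/3.7 + 5.74/5171^0.9])² = 0.25/(log₁₀[0.000853 + 0.00261])² = 0.25/(-2.461)² = 0.04129.
Darcy-Weisbach: ΔP = f(L/D)(ρV²/2) = 0.04129·(257/0.0149)·(1780·0.8832²/2) = 0.04129·1.725e+04·694.2 = 4.945e+05 Pa.
ΔP = 4.945e+05 Pa = 494 kPa.

ΔP ≈ 494 kPa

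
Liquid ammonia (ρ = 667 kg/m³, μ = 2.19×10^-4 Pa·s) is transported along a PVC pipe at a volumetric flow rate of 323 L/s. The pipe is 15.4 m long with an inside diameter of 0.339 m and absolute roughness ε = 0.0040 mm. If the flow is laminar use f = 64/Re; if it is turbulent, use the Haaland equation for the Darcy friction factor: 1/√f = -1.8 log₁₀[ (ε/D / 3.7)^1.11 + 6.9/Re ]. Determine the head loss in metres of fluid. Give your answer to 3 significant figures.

h_f ≈ 0.294 m

Q = 323 L/s = 323/1000 = 0.323 m³/s.
Cross-sectional area A = πD²/4 = π(0.339)²/4 = 0.09026 m²; mean velocity V = Q/A = 0.323/0.09026 = 3.579 m/s.
Reynolds number Re = ρVD/μ = 667 · 3.579 · 0.339 / 0.000219 = 3.695e+06.
Re > 4000 → turbulent. Relative roughness ε/D = 4e-06/0.339 = 1.18e-05. Haaland: 1/√f = -1.8 log₁₀[(1.18e-05/3.7)^1.11 + 6.9/3.695e+06] = -1.8 log₁₀[7.93e-07 + 1.87e-06] = 10.04, so f = 0.00993.
Darcy-Weisbach: ΔP = f(L/D)(ρV²/2) = 0.00993·(15.4/0.339)·(667·3.579²/2) = 0.00993·45.43·4271 = 1927 Pa.
Head loss h_f = ΔP/(ρg) = 1927/(667·9.81) = 0.294 m.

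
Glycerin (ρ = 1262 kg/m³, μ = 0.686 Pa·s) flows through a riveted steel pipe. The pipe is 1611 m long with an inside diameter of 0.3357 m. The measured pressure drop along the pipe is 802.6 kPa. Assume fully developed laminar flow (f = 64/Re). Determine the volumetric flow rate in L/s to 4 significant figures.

Q ≈ 226.4 L/s

For laminar flow, f = 64/Re with Re = ρVD/μ, so Darcy-Weisbach reduces to ΔP = 32μLV/D². Solving for V: V = ΔP·D²/(32μL) = 8.026e+05·(0.3357)²/(32·0.686·1611) = 2.558 m/s.
Check: Re = ρVD/μ = 1262·2.558·0.3357/0.686 = 1579 < 2300, so the laminar assumption holds.
Q = V·A = 2.558·(π/4·0.3357²) = 0.2264 m³/s = 226.4 L/s.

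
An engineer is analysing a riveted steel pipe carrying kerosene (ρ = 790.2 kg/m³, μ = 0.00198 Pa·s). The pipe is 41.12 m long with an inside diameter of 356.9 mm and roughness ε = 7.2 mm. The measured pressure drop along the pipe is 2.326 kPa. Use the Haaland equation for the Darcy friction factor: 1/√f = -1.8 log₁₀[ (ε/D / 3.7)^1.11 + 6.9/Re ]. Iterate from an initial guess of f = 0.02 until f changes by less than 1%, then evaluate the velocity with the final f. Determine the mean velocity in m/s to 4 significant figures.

Rearranging Darcy-Weisbach: V = √(2·ΔP·D/(f·L·ρ)). With ε/D = 0.0072/0.3569 = 0.0202, iterate starting from f = 0.02:
  f = 0.02 → V = √(2·2326·0.3569/(0.02·41.12·790.2)) = 1.598 m/s; Re = ρVD/μ = 2.277e+05; f → 0.04906
  f = 0.04906 → V = 1.021 m/s; Re = 1.454e+05; f → 0.04916
Converged (Δf/f < 1%). With the final f = 0.04916: V = √(2·2326·0.3569/(0.04916·41.12·790.2)) = 1.02 m/s.

V ≈ 1.020 m/s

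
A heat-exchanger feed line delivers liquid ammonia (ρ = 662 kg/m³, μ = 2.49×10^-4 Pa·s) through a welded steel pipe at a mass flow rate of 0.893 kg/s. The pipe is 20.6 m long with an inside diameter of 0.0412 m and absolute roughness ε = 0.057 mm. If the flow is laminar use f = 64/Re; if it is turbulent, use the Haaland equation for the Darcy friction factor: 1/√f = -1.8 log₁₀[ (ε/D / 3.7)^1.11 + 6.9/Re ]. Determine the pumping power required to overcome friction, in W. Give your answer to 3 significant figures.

A = πD²/4 = π(0.0412)²/4 = 0.001333 m²; mean velocity V = ṁ/(ρA) = 0.893/(662 · 0.001333) = 1.012 m/s.
Reynolds number Re = ρVD/μ = 662 · 1.012 · 0.0412 / 0.000249 = 1.108e+05.
Re > 4000 → turbulent. Relative roughness ε/D = 5.7e-05/0.0412 = 0.00138. Haaland: 1/√f = -1.8 log₁₀[(0.00138/3.7)^1.11 + 6.9/1.108e+05] = -1.8 log₁₀[0.000157 + 6.23e-05] = 6.586, so f = 0.02305.
Darcy-Weisbach: ΔP = f(L/D)(ρV²/2) = 0.02305·(20.6/0.0412)·(662·1.012²/2) = 0.02305·500·338.9 = 3906 Pa.
Q = ṁ/ρ = 0.893/662 = 0.001349 m³/s.
Pumping power P = QΔP = 0.001349·3906 = 5.269 W = 5.27 W.

P ≈ 5.27 W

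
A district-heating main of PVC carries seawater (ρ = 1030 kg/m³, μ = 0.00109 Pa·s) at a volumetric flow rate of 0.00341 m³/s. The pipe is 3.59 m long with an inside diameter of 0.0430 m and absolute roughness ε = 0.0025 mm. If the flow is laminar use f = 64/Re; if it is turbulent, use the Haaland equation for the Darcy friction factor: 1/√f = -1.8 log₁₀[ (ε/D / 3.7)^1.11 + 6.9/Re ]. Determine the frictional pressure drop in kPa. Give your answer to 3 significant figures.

ΔP ≈ 4.32 kPa

Cross-sectional area A = πD²/4 = π(0.043)²/4 = 0.001452 m²; mean velocity V = Q/A = 0.00341/0.001452 = 2.348 m/s.
Reynolds number Re = ρVD/μ = 1030 · 2.348 · 0.043 / 0.00109 = 9.541e+04.
Re > 4000 → turbulent. Relative roughness ε/D = 2.5e-06/0.043 = 5.81e-05. Haaland: 1/√f = -1.8 log₁₀[(5.81e-05/3.7)^1.11 + 6.9/9.541e+04] = -1.8 log₁₀[4.65e-06 + 7.23e-05] = 7.405, so f = 0.01824.
Darcy-Weisbach: ΔP = f(L/D)(ρV²/2) = 0.01824·(3.59/0.043)·(1030·2.348²/2) = 0.01824·83.49·2840 = 4324 Pa.
ΔP = 4324 Pa = 4.32 kPa.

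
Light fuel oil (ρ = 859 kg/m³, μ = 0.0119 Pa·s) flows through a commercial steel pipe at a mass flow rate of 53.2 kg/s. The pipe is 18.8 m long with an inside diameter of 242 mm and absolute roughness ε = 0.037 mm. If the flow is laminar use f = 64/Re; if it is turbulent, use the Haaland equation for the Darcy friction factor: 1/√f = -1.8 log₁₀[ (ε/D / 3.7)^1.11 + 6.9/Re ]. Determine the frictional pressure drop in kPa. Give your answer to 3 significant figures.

ΔP ≈ 1.51 kPa

A = πD²/4 = π(0.242)²/4 = 0.046 m²; mean velocity V = ṁ/(ρA) = 53.2/(859 · 0.046) = 1.346 m/s.
Reynolds number Re = ρVD/μ = 859 · 1.346 · 0.242 / 0.0119 = 2.352e+04.
Re > 4000 → turbulent. Relative roughness ε/D = 3.7e-05/0.242 = 0.000153. Haaland: 1/√f = -1.8 log₁₀[(0.000153/3.7)^1.11 + 6.9/2.352e+04] = -1.8 log₁₀[1.36e-05 + 0.000293] = 6.323, so f = 0.02501.
Darcy-Weisbach: ΔP = f(L/D)(ρV²/2) = 0.02501·(18.8/0.242)·(859·1.346²/2) = 0.02501·77.69·778.7 = 1513 Pa.
ΔP = 1513 Pa = 1.51 kPa.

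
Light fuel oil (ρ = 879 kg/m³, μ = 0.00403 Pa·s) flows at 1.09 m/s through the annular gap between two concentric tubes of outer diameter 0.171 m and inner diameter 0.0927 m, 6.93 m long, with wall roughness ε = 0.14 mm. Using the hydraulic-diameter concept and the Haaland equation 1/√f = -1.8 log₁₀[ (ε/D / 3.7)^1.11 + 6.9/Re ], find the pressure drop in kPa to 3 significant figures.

ΔP ≈ 1.36 kPa

Hydraulic diameter D_h = 4A/P = D_o - D_i = 0.171 - 0.0927 = 0.0783 m.
Re = ρVD_h/μ = 879·1.09·0.0783/0.00403 = 1.862e+04.
ε/D_h = 0.00014/0.0783 = 0.00179; Haaland gives 1/√f = -1.8 log₁₀[0.000209+0.000371] = 5.827, so f = 0.02945.
ΔP = f(L/D_h)(ρV²/2) = 0.02945·6.93/0.0783·522.2 = 1361 Pa.
ΔP = 1.36 kPa.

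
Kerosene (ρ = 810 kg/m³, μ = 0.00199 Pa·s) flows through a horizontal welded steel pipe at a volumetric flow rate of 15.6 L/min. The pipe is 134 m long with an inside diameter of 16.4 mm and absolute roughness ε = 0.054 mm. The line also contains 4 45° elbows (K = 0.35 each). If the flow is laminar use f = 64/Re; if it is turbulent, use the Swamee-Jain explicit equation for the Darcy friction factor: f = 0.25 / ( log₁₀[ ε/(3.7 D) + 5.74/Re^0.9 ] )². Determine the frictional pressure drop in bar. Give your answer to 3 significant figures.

ΔP ≈ 1.89 bar

Q = 15.6 L/min = 15.6/60000 = 0.00026 m³/s.
Cross-sectional area A = πD²/4 = π(0.0164)²/4 = 0.0002112 m²; mean velocity V = Q/A = 0.00026/0.0002112 = 1.231 m/s.
Reynolds number Re = ρVD/μ = 810 · 1.231 · 0.0164 / 0.00199 = 8216.
Re > 4000 → turbulent. Relative roughness ε/D = 5.4e-05/0.0164 = 0.00329. Swamee-Jain: f = 0.25/(log₁₀[0.00329/3.7 + 5.74/8216^0.9])² = 0.25/(log₁₀[0.00089 + 0.00172])² = 0.25/(-2.583)² = 0.03746.
Total minor-loss coefficient ΣK = 4·0.35 = 1.4.
ΔP = [f·L/D + ΣK]·(ρV²/2) = [0.03746·134/0.0164 + 1.4]·(810·1.231²/2) = [306.1 + 1.4]·613.5 = 1.887e+05 Pa.
ΔP = 1.887e+05 Pa = 1.89 bar.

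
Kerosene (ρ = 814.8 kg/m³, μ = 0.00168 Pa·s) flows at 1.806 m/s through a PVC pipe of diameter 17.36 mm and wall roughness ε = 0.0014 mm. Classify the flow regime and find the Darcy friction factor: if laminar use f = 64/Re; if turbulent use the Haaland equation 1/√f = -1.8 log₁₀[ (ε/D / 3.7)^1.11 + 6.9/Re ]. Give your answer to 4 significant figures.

f ≈ 0.02772

Re = ρVD/μ = 814.8·1.806·0.01736/0.00168 = 1.521e+04.
Re > 4000 → turbulent. ε/D = 1.4e-06/0.01736 = 8.06e-05; Haaland: 1/√f = -1.8 log₁₀[6.69e-06 + 0.000454] = 6.006, so f = 0.02772.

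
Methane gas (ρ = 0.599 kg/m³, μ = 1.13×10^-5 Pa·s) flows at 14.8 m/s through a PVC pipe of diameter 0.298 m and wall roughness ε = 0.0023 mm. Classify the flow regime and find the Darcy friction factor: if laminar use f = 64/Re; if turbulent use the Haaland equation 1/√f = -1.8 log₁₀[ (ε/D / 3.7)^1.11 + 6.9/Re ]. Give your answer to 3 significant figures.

Re = ρVD/μ = 0.599·14.8·0.298/1.13e-05 = 2.338e+05.
Re > 4000 → turbulent. ε/D = 2.3e-06/0.298 = 7.72e-06; Haaland: 1/√f = -1.8 log₁₀[4.95e-07 + 2.95e-05] = 8.141, so f = 0.01509.

f ≈ 0.0151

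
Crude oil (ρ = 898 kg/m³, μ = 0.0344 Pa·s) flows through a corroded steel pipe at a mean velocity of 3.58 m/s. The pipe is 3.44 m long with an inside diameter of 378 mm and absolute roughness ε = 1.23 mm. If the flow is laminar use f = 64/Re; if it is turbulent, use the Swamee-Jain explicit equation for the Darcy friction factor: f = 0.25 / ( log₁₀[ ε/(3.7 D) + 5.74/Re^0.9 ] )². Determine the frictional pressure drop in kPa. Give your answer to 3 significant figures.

Reynolds number Re = ρVD/μ = 898 · 3.58 · 0.378 / 0.0344 = 3.533e+04.
Re > 4000 → turbulent. Relative roughness ε/D = 0.00123/0.378 = 0.00325. Swamee-Jain: f = 0.25/(log₁₀[0.00325/3.7 + 5.74/3.533e+04^0.9])² = 0.25/(log₁₀[0.000879 + 0.000463])² = 0.25/(-2.872)² = 0.03031.
Darcy-Weisbach: ΔP = f(L/D)(ρV²/2) = 0.03031·(3.44/0.378)·(898·3.58²/2) = 0.03031·9.101·5755 = 1587 Pa.
ΔP = 1587 Pa = 1.59 kPa.

ΔP ≈ 1.59 kPa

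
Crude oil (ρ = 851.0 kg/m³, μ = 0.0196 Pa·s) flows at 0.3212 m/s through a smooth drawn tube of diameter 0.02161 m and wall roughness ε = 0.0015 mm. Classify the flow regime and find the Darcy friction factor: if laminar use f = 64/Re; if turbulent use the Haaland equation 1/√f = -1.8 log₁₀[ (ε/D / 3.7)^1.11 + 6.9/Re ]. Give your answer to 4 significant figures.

f ≈ 0.2124

Re = ρVD/μ = 851·0.3212·0.02161/0.0196 = 301.4.
Re < 2300 → laminar, so f = 64/Re = 0.2124 (roughness is irrelevant in laminar flow).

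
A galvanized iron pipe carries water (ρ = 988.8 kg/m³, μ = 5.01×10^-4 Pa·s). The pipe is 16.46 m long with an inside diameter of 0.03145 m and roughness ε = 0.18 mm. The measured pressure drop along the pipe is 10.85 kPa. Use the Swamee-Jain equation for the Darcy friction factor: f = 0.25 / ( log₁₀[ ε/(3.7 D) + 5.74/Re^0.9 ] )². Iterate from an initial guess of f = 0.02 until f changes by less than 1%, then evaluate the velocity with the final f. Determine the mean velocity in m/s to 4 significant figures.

V ≈ 1.124 m/s

Rearranging Darcy-Weisbach: V = √(2·ΔP·D/(f·L·ρ)). With ε/D = 0.00018/0.03145 = 0.00572, iterate starting from f = 0.02:
  f = 0.02 → V = √(2·1.085e+04·0.03145/(0.02·16.46·988.8)) = 1.448 m/s; Re = ρVD/μ = 8.988e+04; f → 0.03287
  f = 0.03287 → V = 1.129 m/s; Re = 7.011e+04; f → 0.03317
Converged (Δf/f < 1%). With the final f = 0.03317: V = √(2·1.085e+04·0.03145/(0.03317·16.46·988.8)) = 1.124 m/s.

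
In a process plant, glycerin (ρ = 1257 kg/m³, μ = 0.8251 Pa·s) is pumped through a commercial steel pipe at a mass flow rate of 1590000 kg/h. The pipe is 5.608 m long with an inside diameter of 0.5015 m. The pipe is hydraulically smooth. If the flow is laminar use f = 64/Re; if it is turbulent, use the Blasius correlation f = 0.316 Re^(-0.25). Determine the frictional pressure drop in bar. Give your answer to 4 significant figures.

ṁ = 1590000 kg/h = 1590000/3600 = 441.7 kg/s.
A = πD²/4 = π(0.5015)²/4 = 0.1975 m²; mean velocity V = ṁ/(ρA) = 441.7/(1257 · 0.1975) = 1.779 m/s.
Reynolds number Re = ρVD/μ = 1257 · 1.779 · 0.5015 / 0.825 = 1359.
Re < 2300 → laminar flow, so f = 64/Re = 64/1359 = 0.04709 (the turbulent correlation is not needed).
Darcy-Weisbach: ΔP = f(L/D)(ρV²/2) = 0.04709·(5.608/0.5015)·(1257·1.779²/2) = 0.04709·11.18·1989 = 1047 Pa.
ΔP = 1047 Pa = 0.01047 bar.

ΔP ≈ 0.01047 bar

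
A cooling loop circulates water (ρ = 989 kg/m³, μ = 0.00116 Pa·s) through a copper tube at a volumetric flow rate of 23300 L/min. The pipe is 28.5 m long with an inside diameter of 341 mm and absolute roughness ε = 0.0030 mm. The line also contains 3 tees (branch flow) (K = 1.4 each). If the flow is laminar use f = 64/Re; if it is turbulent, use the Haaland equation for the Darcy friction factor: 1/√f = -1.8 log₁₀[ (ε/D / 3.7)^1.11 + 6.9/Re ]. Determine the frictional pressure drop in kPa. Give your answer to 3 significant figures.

Q = 23300 L/min = 23300/60000 = 0.3883 m³/s.
Cross-sectional area A = πD²/4 = π(0.341)²/4 = 0.09133 m²; mean velocity V = Q/A = 0.3883/0.09133 = 4.252 m/s.
Reynolds number Re = ρVD/μ = 989 · 4.252 · 0.341 / 0.00116 = 1.236e+06.
Re > 4000 → turbulent. Relative roughness ε/D = 3e-06/0.341 = 8.8e-06. Haaland: 1/√f = -1.8 log₁₀[(8.8e-06/3.7)^1.11 + 6.9/1.236e+06] = -1.8 log₁₀[5.72e-07 + 5.58e-06] = 9.38, so f = 0.01137.
Total minor-loss coefficient ΣK = 3·1.4 = 4.2.
ΔP = [f·L/D + ΣK]·(ρV²/2) = [0.01137·28.5/0.341 + 4.2]·(989·4.252²/2) = [0.95 + 4.2]·8941 = 4.605e+04 Pa.
ΔP = 4.605e+04 Pa = 46.0 kPa.

ΔP ≈ 46.0 kPa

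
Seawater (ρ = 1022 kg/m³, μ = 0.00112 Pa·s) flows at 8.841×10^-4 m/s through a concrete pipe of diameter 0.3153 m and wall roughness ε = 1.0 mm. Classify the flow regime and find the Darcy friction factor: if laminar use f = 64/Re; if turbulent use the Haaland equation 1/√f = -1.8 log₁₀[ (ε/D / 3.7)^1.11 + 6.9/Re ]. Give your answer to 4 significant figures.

Re = ρVD/μ = 1022·0.0008841·0.3153/0.00112 = 254.4.
Re < 2300 → laminar, so f = 64/Re = 0.2516 (roughness is irrelevant in laminar flow).

f ≈ 0.2516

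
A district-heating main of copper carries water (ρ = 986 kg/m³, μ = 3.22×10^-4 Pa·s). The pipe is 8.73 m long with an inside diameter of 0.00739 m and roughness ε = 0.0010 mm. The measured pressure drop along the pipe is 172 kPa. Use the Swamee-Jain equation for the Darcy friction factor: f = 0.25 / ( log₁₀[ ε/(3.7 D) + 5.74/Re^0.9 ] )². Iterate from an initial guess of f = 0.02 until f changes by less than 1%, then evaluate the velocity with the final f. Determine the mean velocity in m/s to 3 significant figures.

Rearranging Darcy-Weisbach: V = √(2·ΔP·D/(f·L·ρ)). With ε/D = 1e-06/0.00739 = 0.000135, iterate starting from f = 0.02:
  f = 0.02 → V = √(2·1.72e+05·0.00739/(0.02·8.73·986)) = 3.843 m/s; Re = ρVD/μ = 8.696e+04; f → 0.01913
  f = 0.01913 → V = 3.93 m/s; Re = 8.892e+04; f → 0.01905
Converged (Δf/f < 1%). With the final f = 0.01905: V = √(2·1.72e+05·0.00739/(0.01905·8.73·986)) = 3.938 m/s.

V ≈ 3.94 m/s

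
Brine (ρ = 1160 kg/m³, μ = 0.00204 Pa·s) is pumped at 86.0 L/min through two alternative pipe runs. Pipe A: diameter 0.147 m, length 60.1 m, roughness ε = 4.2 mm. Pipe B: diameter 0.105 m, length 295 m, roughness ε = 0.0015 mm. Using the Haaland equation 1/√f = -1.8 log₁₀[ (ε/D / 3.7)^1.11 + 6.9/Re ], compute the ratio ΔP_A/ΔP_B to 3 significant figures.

ΔP_A/ΔP_B ≈ 0.0739

Pipe A: V = Q/A = 0.001433/0.01697 = 0.08445 m/s; Re = 7059; ε/D = 0.0286; Haaland → f = 0.06045; ΔP_A = f(L/D)(ρV²/2) = 102.2 Pa.
Pipe B: V = Q/A = 0.001433/0.008659 = 0.1655 m/s; Re = 9883; ε/D = 1.43e-05; Haaland → f = 0.031; ΔP_B = f(L/D)(ρV²/2) = 1384 Pa.
ΔP_A/ΔP_B = 102.2/1384 = 0.0739.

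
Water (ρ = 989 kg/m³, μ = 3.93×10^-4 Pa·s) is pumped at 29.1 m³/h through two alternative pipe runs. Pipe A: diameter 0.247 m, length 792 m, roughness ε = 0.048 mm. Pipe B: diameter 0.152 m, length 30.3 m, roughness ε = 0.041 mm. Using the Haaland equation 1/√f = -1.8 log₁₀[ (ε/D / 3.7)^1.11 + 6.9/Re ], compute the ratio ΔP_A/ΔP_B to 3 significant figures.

ΔP_A/ΔP_B ≈ 2.42

Pipe A: V = Q/A = 0.008083/0.04792 = 0.1687 m/s; Re = 1.049e+05; ε/D = 0.000194; Haaland → f = 0.01856; ΔP_A = f(L/D)(ρV²/2) = 837.5 Pa.
Pipe B: V = Q/A = 0.008083/0.01815 = 0.4455 m/s; Re = 1.704e+05; ε/D = 0.00027; Haaland → f = 0.01766; ΔP_B = f(L/D)(ρV²/2) = 345.5 Pa.
ΔP_A/ΔP_B = 837.5/345.5 = 2.42.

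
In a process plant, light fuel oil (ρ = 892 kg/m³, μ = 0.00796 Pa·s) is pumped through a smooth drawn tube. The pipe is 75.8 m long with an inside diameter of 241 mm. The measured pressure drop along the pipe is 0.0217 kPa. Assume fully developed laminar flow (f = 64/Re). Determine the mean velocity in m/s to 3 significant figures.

For laminar flow, f = 64/Re with Re = ρVD/μ, so Darcy-Weisbach reduces to ΔP = 32μLV/D². Solving for V: V = ΔP·D²/(32μL) = 21.7·(0.241)²/(32·0.00796·75.8) = 0.06528 m/s.
Check: Re = ρVD/μ = 892·0.06528·0.241/0.00796 = 1763 < 2300, so the laminar assumption holds.

V ≈ 0.0653 m/s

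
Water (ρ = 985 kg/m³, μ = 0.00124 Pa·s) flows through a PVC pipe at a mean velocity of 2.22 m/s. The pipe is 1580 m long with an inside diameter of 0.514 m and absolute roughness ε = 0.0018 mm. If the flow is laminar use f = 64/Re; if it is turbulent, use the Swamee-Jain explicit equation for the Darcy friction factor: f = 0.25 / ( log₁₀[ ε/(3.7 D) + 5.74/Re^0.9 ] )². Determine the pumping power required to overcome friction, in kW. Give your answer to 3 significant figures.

P ≈ 40.8 kW

Reynolds number Re = ρVD/μ = 985 · 2.22 · 0.514 / 0.00124 = 9.064e+05.
Re > 4000 → turbulent. Relative roughness ε/D = 1.8e-06/0.514 = 3.5e-06. Swamee-Jain: f = 0.25/(log₁₀[3.5e-06/3.7 + 5.74/9.064e+05^0.9])² = 0.25/(log₁₀[9.46e-07 + 2.5e-05])² = 0.25/(-4.587)² = 0.01188.
Darcy-Weisbach: ΔP = f(L/D)(ρV²/2) = 0.01188·(1580/0.514)·(985·2.22²/2) = 0.01188·3074·2427 = 8.867e+04 Pa.
Q = V·A = 2.22·0.2075 = 0.4606 m³/s.
Pumping power P = QΔP = 0.4606·8.867e+04 = 40850 W = 40.8 kW.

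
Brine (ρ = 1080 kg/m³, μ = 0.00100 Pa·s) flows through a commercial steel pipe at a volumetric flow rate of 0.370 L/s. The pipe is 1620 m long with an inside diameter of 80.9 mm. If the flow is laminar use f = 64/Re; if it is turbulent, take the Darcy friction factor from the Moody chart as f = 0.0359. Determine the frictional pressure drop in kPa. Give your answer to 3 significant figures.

Q = 0.370 L/s = 0.370/1000 = 0.00037 m³/s.
Cross-sectional area A = πD²/4 = π(0.0809)²/4 = 0.00514 m²; mean velocity V = Q/A = 0.00037/0.00514 = 0.07198 m/s.
Reynolds number Re = ρVD/μ = 1080 · 0.07198 · 0.0809 / 0.001 = 6289.
Re > 4000 → turbulent; use the Moody-chart value f = 0.0359.
Darcy-Weisbach: ΔP = f(L/D)(ρV²/2) = 0.0359·(1620/0.0809)·(1080·0.07198²/2) = 0.0359·2.002e+04·2.798 = 2011 Pa.
ΔP = 2011 Pa = 2.01 kPa.

ΔP ≈ 2.01 kPa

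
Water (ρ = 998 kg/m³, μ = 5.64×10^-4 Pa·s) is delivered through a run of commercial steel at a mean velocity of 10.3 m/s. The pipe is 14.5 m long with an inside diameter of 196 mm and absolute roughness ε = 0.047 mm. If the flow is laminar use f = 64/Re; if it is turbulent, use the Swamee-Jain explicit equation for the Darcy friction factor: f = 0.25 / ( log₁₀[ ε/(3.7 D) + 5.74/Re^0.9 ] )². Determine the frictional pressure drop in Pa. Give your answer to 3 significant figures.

ΔP ≈ 57100 Pa

Reynolds number Re = ρVD/μ = 998 · 10.3 · 0.196 / 0.000564 = 3.572e+06.
Re > 4000 → turbulent. Relative roughness ε/D = 4.7e-05/0.196 = 0.00024. Swamee-Jain: f = 0.25/(log₁₀[0.00024/3.7 + 5.74/3.572e+06^0.9])² = 0.25/(log₁₀[6.48e-05 + 7.27e-06])² = 0.25/(-4.142)² = 0.01457.
Darcy-Weisbach: ΔP = f(L/D)(ρV²/2) = 0.01457·(14.5/0.196)·(998·10.3²/2) = 0.01457·73.98·5.294e+04 = 5.706e+04 Pa.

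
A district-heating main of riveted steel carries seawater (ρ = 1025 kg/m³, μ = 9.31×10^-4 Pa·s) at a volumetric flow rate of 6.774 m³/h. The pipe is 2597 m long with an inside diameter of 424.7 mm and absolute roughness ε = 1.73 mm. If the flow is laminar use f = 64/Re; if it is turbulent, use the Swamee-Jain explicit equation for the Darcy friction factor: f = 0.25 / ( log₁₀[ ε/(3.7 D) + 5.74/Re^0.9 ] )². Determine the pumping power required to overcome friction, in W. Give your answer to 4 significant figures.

Q = 6.774 m³/h = 6.774/3600 = 0.001882 m³/s.
Cross-sectional area A = πD²/4 = π(0.4247)²/4 = 0.1417 m²; mean velocity V = Q/A = 0.001882/0.1417 = 0.01328 m/s.
Reynolds number Re = ρVD/μ = 1025 · 0.01328 · 0.4247 / 0.000931 = 6211.
Re > 4000 → turbulent. Relative roughness ε/D = 0.00173/0.4247 = 0.00407. Swamee-Jain: f = 0.25/(log₁₀[0.00407/3.7 + 5.74/6211^0.9])² = 0.25/(log₁₀[0.0011 + 0.00221])² = 0.25/(-2.48)² = 0.04066.
Darcy-Weisbach: ΔP = f(L/D)(ρV²/2) = 0.04066·(2597/0.4247)·(1025·0.01328²/2) = 0.04066·6115·0.09042 = 22.48 Pa.
Pumping power P = QΔP = 0.001882·22.48 = 0.042304 W = 0.04230 W.

P ≈ 0.04230 W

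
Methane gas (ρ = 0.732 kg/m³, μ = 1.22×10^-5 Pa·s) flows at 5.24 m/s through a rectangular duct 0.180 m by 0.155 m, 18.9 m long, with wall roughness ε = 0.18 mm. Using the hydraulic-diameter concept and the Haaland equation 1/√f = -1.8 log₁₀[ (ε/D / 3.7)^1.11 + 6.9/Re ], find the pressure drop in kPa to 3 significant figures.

ΔP ≈ 0.0272 kPa

Hydraulic diameter D_h = 4A/P = 4·(0.18·0.155)/(2·(0.18+0.155)) = 0.1116/0.67 = 0.1666 m.
Re = ρVD_h/μ = 0.732·5.24·0.1666/1.22e-05 = 5.237e+04.
ε/D_h = 0.00018/0.1666 = 0.00108; Haaland gives 1/√f = -1.8 log₁₀[0.000119+0.000132] = 6.48, so f = 0.02381.
ΔP = f(L/D_h)(ρV²/2) = 0.02381·18.9/0.1666·10.05 = 27.15 Pa.
ΔP = 0.0272 kPa.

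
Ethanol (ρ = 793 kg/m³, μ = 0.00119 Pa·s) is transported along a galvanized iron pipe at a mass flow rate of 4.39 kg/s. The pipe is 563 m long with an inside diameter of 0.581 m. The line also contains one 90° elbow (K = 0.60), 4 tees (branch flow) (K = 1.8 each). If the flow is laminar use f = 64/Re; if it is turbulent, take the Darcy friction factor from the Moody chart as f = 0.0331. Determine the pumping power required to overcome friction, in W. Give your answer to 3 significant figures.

A = πD²/4 = π(0.581)²/4 = 0.2651 m²; mean velocity V = ṁ/(ρA) = 4.39/(793 · 0.2651) = 0.02088 m/s.
Reynolds number Re = ρVD/μ = 793 · 0.02088 · 0.581 / 0.00119 = 8084.
Re > 4000 → turbulent; use the Moody-chart value f = 0.0331.
Total minor-loss coefficient ΣK = 1·0.6 + 4·1.8 = 7.8.
ΔP = [f·L/D + ΣK]·(ρV²/2) = [0.0331·563/0.581 + 7.8]·(793·0.02088²/2) = [32.07 + 7.8]·0.1729 = 6.893 Pa.
Q = ṁ/ρ = 4.39/793 = 0.005536 m³/s.
Pumping power P = QΔP = 0.005536·6.893 = 0.03816 W = 0.0382 W.

P ≈ 0.0382 W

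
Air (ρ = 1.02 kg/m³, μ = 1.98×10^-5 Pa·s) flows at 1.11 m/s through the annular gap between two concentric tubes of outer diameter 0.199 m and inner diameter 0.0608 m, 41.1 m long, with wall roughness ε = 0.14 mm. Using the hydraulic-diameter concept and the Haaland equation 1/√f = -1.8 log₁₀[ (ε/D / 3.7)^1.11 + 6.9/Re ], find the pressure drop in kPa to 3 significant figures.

ΔP ≈ 0.00638 kPa

Hydraulic diameter D_h = 4A/P = D_o - D_i = 0.199 - 0.0608 = 0.1382 m.
Re = ρVD_h/μ = 1.02·1.11·0.1382/1.98e-05 = 7903.
ε/D_h = 0.00014/0.1382 = 0.00101; Haaland gives 1/√f = -1.8 log₁₀[0.000111+0.000873] = 5.412, so f = 0.03414.
ΔP = f(L/D_h)(ρV²/2) = 0.03414·41.1/0.1382·0.6284 = 6.379 Pa.
ΔP = 0.00638 kPa.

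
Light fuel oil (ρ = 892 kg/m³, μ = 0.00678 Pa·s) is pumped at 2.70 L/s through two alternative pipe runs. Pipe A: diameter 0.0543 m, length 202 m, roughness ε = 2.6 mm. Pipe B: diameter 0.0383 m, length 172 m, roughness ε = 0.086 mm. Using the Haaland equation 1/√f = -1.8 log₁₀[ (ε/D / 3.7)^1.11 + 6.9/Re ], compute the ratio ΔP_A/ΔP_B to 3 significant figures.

ΔP_A/ΔP_B ≈ 0.458

Pipe A: V = Q/A = 0.0027/0.002316 = 1.166 m/s; Re = 8329; ε/D = 0.0479; Haaland → f = 0.07323; ΔP_A = f(L/D)(ρV²/2) = 1.652e+05 Pa.
Pipe B: V = Q/A = 0.0027/0.001152 = 2.344 m/s; Re = 1.181e+04; ε/D = 0.00225; Haaland → f = 0.03277; ΔP_B = f(L/D)(ρV²/2) = 3.605e+05 Pa.
ΔP_A/ΔP_B = 1.652e+05/3.605e+05 = 0.458.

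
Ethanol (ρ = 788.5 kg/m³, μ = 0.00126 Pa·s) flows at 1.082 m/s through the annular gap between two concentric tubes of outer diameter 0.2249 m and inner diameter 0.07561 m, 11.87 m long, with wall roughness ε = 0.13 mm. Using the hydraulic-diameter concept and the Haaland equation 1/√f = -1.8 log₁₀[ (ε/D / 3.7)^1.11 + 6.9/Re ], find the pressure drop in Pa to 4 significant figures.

ΔP ≈ 788.5 Pa

Hydraulic diameter D_h = 4A/P = D_o - D_i = 0.2249 - 0.07561 = 0.1493 m.
Re = ρVD_h/μ = 788.5·1.082·0.1493/0.00126 = 1.011e+05.
ε/D_h = 0.00013/0.1493 = 0.000871; Haaland gives 1/√f = -1.8 log₁₀[9.39e-05+6.83e-05] = 6.822, so f = 0.02149.
ΔP = f(L/D_h)(ρV²/2) = 0.02149·11.87/0.1493·461.6 = 788.5 Pa.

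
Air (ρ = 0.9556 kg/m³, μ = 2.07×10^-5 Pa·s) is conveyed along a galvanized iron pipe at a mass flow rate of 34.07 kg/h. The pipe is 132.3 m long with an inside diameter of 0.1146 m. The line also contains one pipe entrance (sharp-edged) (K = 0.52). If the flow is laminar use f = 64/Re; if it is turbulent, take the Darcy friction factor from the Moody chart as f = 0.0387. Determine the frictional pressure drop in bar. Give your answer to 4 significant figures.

ΔP ≈ 1.991×10^-4 bar

ṁ = 34.07 kg/h = 34.07/3600 = 0.009464 kg/s.
A = πD²/4 = π(0.1146)²/4 = 0.01031 m²; mean velocity V = ṁ/(ρA) = 0.009464/(0.9556 · 0.01031) = 0.9601 m/s.
Reynolds number Re = ρVD/μ = 0.9556 · 0.9601 · 0.1146 / 2.07e-05 = 5080.
Re > 4000 → turbulent; use the Moody-chart value f = 0.0387.
Total minor-loss coefficient ΣK = 1·0.52 = 0.52.
ΔP = [f·L/D + ΣK]·(ρV²/2) = [0.0387·132.3/0.1146 + 0.52]·(0.9556·0.9601²/2) = [44.68 + 0.52]·0.4405 = 19.91 Pa.
ΔP = 19.91 Pa = 1.991×10^-4 bar.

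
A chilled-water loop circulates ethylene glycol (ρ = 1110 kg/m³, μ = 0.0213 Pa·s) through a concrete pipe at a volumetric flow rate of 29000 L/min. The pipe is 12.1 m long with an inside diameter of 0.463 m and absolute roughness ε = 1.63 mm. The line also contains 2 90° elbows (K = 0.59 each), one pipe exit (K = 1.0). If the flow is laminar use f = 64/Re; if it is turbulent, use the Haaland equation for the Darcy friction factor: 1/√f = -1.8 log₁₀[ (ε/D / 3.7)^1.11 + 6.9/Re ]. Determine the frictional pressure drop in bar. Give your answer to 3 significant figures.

Q = 29000 L/min = 29000/60000 = 0.4833 m³/s.
Cross-sectional area A = πD²/4 = π(0.463)²/4 = 0.1684 m²; mean velocity V = Q/A = 0.4833/0.1684 = 2.871 m/s.
Reynolds number Re = ρVD/μ = 1110 · 2.871 · 0.463 / 0.0213 = 6.927e+04.
Re > 4000 → turbulent. Relative roughness ε/D = 0.00163/0.463 = 0.00352. Haaland: 1/√f = -1.8 log₁₀[(0.00352/3.7)^1.11 + 6.9/6.927e+04] = -1.8 log₁₀[0.000443 + 9.96e-05] = 5.878, so f = 0.02894.
Total minor-loss coefficient ΣK = 2·0.59 + 1·1 = 2.18.
ΔP = [f·L/D + ΣK]·(ρV²/2) = [0.02894·12.1/0.463 + 2.18]·(1110·2.871²/2) = [0.7563 + 2.18]·4574 = 1.343e+04 Pa.
ΔP = 1.343e+04 Pa = 0.134 bar.

ΔP ≈ 0.134 bar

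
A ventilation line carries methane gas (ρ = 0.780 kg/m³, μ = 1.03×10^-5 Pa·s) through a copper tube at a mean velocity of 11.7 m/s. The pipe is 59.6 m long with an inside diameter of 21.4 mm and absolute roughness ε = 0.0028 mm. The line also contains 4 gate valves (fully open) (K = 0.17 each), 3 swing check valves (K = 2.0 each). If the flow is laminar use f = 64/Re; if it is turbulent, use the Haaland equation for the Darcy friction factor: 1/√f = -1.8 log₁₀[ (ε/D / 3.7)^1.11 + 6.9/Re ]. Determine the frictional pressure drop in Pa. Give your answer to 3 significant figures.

Reynolds number Re = ρVD/μ = 0.78 · 11.7 · 0.0214 / 1.03e-05 = 1.896e+04.
Re > 4000 → turbulent. Relative roughness ε/D = 2.8e-06/0.0214 = 0.000131. Haaland: 1/√f = -1.8 log₁₀[(0.000131/3.7)^1.11 + 6.9/1.896e+04] = -1.8 log₁₀[1.15e-05 + 0.000364] = 6.166, so f = 0.0263.
Total minor-loss coefficient ΣK = 4·0.17 + 3·2 = 6.68.
ΔP = [f·L/D + ΣK]·(ρV²/2) = [0.0263·59.6/0.0214 + 6.68]·(0.78·11.7²/2) = [73.25 + 6.68]·53.39 = 4267 Pa.

ΔP ≈ 4270 Pa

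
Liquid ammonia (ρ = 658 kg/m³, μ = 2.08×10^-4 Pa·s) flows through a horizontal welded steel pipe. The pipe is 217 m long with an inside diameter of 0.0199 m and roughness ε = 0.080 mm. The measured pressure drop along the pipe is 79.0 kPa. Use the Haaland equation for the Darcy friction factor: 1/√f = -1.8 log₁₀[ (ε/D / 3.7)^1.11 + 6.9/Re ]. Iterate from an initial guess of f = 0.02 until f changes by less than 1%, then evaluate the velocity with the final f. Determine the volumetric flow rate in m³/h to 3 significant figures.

Q ≈ 0.955 m³/h

Rearranging Darcy-Weisbach: V = √(2·ΔP·D/(f·L·ρ)). With ε/D = 8e-05/0.0199 = 0.00402, iterate starting from f = 0.02:
  f = 0.02 → V = √(2·7.9e+04·0.0199/(0.02·217·658)) = 1.049 m/s; Re = ρVD/μ = 6.606e+04; f → 0.02996
  f = 0.02996 → V = 0.8573 m/s; Re = 5.397e+04; f → 0.03027
  f = 0.03027 → V = 0.853 m/s; Re = 5.37e+04; f → 0.03028
Converged (Δf/f < 1%). With the final f = 0.03028: V = √(2·7.9e+04·0.0199/(0.03028·217·658)) = 0.8528 m/s.
Q = V·A = 0.8528·(π/4·0.0199²) = 0.0002653 m³/s = 0.955 m³/h.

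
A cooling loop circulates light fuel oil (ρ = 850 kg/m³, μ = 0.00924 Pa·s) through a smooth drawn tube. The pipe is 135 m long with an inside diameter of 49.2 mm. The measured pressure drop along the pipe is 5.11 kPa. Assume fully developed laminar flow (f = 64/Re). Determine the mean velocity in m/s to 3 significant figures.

For laminar flow, f = 64/Re with Re = ρVD/μ, so Darcy-Weisbach reduces to ΔP = 32μLV/D². Solving for V: V = ΔP·D²/(32μL) = 5110·(0.0492)²/(32·0.00924·135) = 0.3099 m/s.
Check: Re = ρVD/μ = 850·0.3099·0.0492/0.00924 = 1403 < 2300, so the laminar assumption holds.

V ≈ 0.310 m/s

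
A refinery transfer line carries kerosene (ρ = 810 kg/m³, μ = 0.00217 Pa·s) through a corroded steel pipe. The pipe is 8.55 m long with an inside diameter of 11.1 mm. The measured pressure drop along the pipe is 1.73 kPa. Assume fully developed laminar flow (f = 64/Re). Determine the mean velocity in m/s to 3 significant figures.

V ≈ 0.359 m/s

For laminar flow, f = 64/Re with Re = ρVD/μ, so Darcy-Weisbach reduces to ΔP = 32μLV/D². Solving for V: V = ΔP·D²/(32μL) = 1730·(0.0111)²/(32·0.00217·8.55) = 0.359 m/s.
Check: Re = ρVD/μ = 810·0.359·0.0111/0.00217 = 1488 < 2300, so the laminar assumption holds.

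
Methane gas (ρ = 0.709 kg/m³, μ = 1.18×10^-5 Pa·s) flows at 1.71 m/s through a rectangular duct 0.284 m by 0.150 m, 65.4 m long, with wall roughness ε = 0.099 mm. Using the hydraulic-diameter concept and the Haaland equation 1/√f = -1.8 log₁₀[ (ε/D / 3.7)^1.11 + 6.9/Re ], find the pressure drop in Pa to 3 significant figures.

ΔP ≈ 9.19 Pa

Hydraulic diameter D_h = 4A/P = 4·(0.284·0.15)/(2·(0.284+0.15)) = 0.1704/0.868 = 0.1963 m.
Re = ρVD_h/μ = 0.709·1.71·0.1963/1.18e-05 = 2.017e+04.
ε/D_h = 9.9e-05/0.1963 = 0.000504; Haaland gives 1/√f = -1.8 log₁₀[5.12e-05+0.000342] = 6.13, so f = 0.02662.
ΔP = f(L/D_h)(ρV²/2) = 0.02662·65.4/0.1963·1.037 = 9.191 Pa.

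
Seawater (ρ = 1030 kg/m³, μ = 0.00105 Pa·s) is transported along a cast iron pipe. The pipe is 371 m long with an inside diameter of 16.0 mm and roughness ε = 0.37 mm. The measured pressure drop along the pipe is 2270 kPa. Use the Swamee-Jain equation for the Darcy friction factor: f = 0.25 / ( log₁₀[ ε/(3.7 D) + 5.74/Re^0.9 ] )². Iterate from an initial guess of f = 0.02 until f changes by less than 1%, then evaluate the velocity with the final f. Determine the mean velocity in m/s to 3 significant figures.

V ≈ 1.89 m/s

Rearranging Darcy-Weisbach: V = √(2·ΔP·D/(f·L·ρ)). With ε/D = 0.00037/0.016 = 0.0231, iterate starting from f = 0.02:
  f = 0.02 → V = √(2·2.27e+06·0.016/(0.02·371·1030)) = 3.083 m/s; Re = ρVD/μ = 4.839e+04; f → 0.05258
  f = 0.05258 → V = 1.901 m/s; Re = 2.984e+04; f → 0.05318
  f = 0.05318 → V = 1.891 m/s; Re = 2.967e+04; f → 0.05319
Converged (Δf/f < 1%). With the final f = 0.05319: V = √(2·2.27e+06·0.016/(0.05319·371·1030)) = 1.89 m/s.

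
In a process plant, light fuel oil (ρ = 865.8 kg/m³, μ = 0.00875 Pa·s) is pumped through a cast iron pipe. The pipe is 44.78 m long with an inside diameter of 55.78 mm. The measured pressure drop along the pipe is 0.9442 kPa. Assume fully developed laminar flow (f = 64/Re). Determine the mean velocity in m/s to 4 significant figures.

For laminar flow, f = 64/Re with Re = ρVD/μ, so Darcy-Weisbach reduces to ΔP = 32μLV/D². Solving for V: V = ΔP·D²/(32μL) = 944.2·(0.05578)²/(32·0.00875·44.78) = 0.2343 m/s.
Check: Re = ρVD/μ = 865.8·0.2343·0.05578/0.00875 = 1293 < 2300, so the laminar assumption holds.

V ≈ 0.2343 m/s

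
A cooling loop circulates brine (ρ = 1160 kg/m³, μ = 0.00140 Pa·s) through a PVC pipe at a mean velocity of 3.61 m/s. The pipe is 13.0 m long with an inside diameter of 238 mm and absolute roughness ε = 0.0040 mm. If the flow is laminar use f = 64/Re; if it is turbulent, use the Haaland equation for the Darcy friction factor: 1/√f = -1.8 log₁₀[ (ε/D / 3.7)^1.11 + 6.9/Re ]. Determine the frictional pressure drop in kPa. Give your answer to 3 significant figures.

Reynolds number Re = ρVD/μ = 1160 · 3.61 · 0.238 / 0.0014 = 7.119e+05.
Re > 4000 → turbulent. Relative roughness ε/D = 4e-06/0.238 = 1.68e-05. Haaland: 1/√f = -1.8 log₁₀[(1.68e-05/3.7)^1.11 + 6.9/7.119e+05] = -1.8 log₁₀[1.17e-06 + 9.69e-06] = 8.935, so f = 0.01253.
Darcy-Weisbach: ΔP = f(L/D)(ρV²/2) = 0.01253·(13/0.238)·(1160·3.61²/2) = 0.01253·54.62·7559 = 5171 Pa.
ΔP = 5171 Pa = 5.17 kPa.

ΔP ≈ 5.17 kPa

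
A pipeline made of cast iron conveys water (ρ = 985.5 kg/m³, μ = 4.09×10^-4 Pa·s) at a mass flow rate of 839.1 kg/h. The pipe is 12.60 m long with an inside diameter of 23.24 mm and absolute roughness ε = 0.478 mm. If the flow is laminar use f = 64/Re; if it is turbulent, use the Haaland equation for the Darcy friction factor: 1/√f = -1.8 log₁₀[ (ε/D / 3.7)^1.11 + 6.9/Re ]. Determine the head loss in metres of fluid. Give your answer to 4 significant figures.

ṁ = 839.1 kg/h = 839.1/3600 = 0.2331 kg/s.
A = πD²/4 = π(0.02324)²/4 = 0.0004242 m²; mean velocity V = ṁ/(ρA) = 0.2331/(985.5 · 0.0004242) = 0.5576 m/s.
Reynolds number Re = ρVD/μ = 985.5 · 0.5576 · 0.02324 / 0.000409 = 3.122e+04.
Re > 4000 → turbulent. Relative roughness ε/D = 0.000478/0.02324 = 0.0206. Haaland: 1/√f = -1.8 log₁₀[(0.0206/3.7)^1.11 + 6.9/3.122e+04] = -1.8 log₁₀[0.00314 + 0.000221] = 4.452, so f = 0.05045.
Darcy-Weisbach: ΔP = f(L/D)(ρV²/2) = 0.05045·(12.6/0.02324)·(985.5·0.5576²/2) = 0.05045·542.2·153.2 = 4190 Pa.
Head loss h_f = ΔP/(ρg) = 4190/(985.5·9.81) = 0.4334 m.

h_f ≈ 0.4334 m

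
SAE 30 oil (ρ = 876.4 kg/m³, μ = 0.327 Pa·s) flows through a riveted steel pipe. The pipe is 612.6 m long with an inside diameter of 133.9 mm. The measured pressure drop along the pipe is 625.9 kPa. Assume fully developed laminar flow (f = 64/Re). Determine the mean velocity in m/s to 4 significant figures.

V ≈ 1.751 m/s

For laminar flow, f = 64/Re with Re = ρVD/μ, so Darcy-Weisbach reduces to ΔP = 32μLV/D². Solving for V: V = ΔP·D²/(32μL) = 6.259e+05·(0.1339)²/(32·0.327·612.6) = 1.751 m/s.
Check: Re = ρVD/μ = 876.4·1.751·0.1339/0.327 = 628.2 < 2300, so the laminar assumption holds.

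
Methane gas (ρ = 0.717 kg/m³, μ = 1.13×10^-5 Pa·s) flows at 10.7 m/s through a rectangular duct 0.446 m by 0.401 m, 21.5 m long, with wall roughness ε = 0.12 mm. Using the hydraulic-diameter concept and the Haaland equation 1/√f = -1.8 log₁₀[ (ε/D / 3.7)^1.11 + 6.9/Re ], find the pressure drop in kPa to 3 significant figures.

ΔP ≈ 0.0350 kPa

Hydraulic diameter D_h = 4A/P = 4·(0.446·0.401)/(2·(0.446+0.401)) = 0.7154/1.694 = 0.4223 m.
Re = ρVD_h/μ = 0.717·10.7·0.4223/1.13e-05 = 2.867e+05.
ε/D_h = 0.00012/0.4223 = 0.000284; Haaland gives 1/√f = -1.8 log₁₀[2.71e-05+2.41e-05] = 7.724, so f = 0.01676.
ΔP = f(L/D_h)(ρV²/2) = 0.01676·21.5/0.4223·41.04 = 35.03 Pa.
ΔP = 0.0350 kPa.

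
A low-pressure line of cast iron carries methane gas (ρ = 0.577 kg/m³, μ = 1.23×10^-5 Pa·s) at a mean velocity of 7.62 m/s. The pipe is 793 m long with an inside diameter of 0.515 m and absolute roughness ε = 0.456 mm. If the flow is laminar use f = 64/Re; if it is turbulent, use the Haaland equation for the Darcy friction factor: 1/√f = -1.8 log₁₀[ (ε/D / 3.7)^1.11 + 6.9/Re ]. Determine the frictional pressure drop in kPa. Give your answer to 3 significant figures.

Reynolds number Re = ρVD/μ = 0.577 · 7.62 · 0.515 / 1.23e-05 = 1.841e+05.
Re > 4000 → turbulent. Relative roughness ε/D = 0.000456/0.515 = 0.000885. Haaland: 1/√f = -1.8 log₁₀[(0.000885/3.7)^1.11 + 6.9/1.841e+05] = -1.8 log₁₀[9.56e-05 + 3.75e-05] = 6.976, so f = 0.02055.
Darcy-Weisbach: ΔP = f(L/D)(ρV²/2) = 0.02055·(793/0.515)·(0.577·7.62²/2) = 0.02055·1540·16.75 = 530 Pa.
ΔP = 530 Pa = 0.530 kPa.

ΔP ≈ 0.530 kPa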